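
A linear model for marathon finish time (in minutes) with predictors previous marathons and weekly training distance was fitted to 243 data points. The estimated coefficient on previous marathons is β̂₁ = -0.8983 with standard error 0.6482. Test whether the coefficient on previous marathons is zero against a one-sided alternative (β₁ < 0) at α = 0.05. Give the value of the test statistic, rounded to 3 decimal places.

H₀: β₁ = 0 vs H₁: β₁ < 0.
t = (β̂₁ − β₁⁰)/SE = -0.8983 / 0.6482 = -1.386.
df = n − k − 1 = 243 − 2 − 1 = 240.
One-sided p ≈ 0.0835, which is ≥ 0.05, so fail to reject H₀.
The data do not give significant evidence that the true slope on previous marathons is negative, holding the other predictors fixed.

t = -1.386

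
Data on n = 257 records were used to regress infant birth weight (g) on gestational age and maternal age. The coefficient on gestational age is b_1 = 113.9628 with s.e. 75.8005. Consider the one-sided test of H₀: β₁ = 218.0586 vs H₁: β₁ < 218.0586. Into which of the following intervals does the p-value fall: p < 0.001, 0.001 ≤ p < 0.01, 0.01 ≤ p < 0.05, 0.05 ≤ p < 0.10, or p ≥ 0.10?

0.05 ≤ p < 0.10

t = (113.9628 − 218.0586) / 75.8005 = -1.373.
df = n − k − 1 = 257 − 2 − 1 = 254.
One-sided p = P(T_{254} < t) ≈ 0.0854.
So 0.05 ≤ p < 0.10.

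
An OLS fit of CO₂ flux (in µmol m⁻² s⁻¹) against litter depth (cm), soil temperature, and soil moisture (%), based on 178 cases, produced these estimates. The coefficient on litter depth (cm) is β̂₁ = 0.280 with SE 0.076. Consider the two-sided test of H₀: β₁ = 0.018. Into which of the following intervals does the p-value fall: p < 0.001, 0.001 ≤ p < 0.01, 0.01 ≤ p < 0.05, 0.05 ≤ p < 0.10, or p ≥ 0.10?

p < 0.001

t = (0.280 − 0.018) / 0.076 = 3.447.
df = n − k − 1 = 178 − 3 − 1 = 174.
Two-sided p = 2·P(T_{174} > |t|) ≈ 0.0007.
So p < 0.001.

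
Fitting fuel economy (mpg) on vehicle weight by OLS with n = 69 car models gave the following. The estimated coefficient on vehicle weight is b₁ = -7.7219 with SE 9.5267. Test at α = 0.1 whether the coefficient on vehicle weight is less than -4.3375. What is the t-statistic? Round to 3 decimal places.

H₀: β₁ = -4.3375 vs H₁: β₁ < -4.3375.
t = (b₁ − β₁⁰)/SE = (-7.7219 − (-4.3375)) / 9.5267 = -0.355.
df = n − 2 = 69 − 2 = 67.
One-sided p ≈ 0.3618, which is ≥ 0.1, so fail to reject H₀.
The data do not give significant evidence that the true slope on vehicle weight is below -4.3375 mpg per unit.

t = -0.355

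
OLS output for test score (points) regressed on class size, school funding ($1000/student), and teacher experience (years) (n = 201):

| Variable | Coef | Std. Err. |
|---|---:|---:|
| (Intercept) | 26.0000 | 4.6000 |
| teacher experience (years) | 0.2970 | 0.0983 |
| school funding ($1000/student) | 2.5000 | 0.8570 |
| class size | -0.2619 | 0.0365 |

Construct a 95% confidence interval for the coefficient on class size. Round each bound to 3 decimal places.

Read off: b = -0.2619, SE = 0.0365 for class size.
df = n − k − 1 = 201 − 3 − 1 = 197.
t* = t_{0.025, 197} = 1.972079.
Margin = t* × SE = 1.972079 × 0.0365 = 0.07198.
CI: -0.2619 ± 0.07198 → (-0.334, -0.190).

(-0.334, -0.190)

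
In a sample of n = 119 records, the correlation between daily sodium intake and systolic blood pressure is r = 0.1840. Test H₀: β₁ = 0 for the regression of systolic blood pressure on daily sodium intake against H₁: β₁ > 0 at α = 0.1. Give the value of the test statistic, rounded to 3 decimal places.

t = r·√(n − 2)/√(1 − r²) = 0.1840·√117/√0.966144 = 2.025.
df = n − 2 = 117.
One-sided p ≈ 0.0226, which is < 0.1, so reject H₀.
There is evidence of a linear association between daily sodium intake and systolic blood pressure.

t = 2.025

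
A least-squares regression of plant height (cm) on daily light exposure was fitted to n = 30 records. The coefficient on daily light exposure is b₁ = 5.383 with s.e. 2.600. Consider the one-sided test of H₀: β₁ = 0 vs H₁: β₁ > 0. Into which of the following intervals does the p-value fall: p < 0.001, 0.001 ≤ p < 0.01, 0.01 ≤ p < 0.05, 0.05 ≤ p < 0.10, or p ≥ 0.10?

t = 5.383 / 2.600 = 2.070.
df = n − 2 = 30 − 2 = 28.
One-sided p = P(T_{28} > t) ≈ 0.0239.
So 0.01 ≤ p < 0.05.

0.01 ≤ p < 0.05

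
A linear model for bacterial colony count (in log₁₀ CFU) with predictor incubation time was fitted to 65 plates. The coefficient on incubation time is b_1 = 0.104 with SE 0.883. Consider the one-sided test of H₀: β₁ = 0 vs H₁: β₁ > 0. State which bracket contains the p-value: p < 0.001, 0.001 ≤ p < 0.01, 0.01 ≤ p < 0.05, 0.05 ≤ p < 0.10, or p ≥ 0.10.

p ≥ 0.10

t = 0.104 / 0.883 = 0.118.
df = n − 2 = 65 − 2 = 63.
One-sided p = P(T_{63} > t) ≈ 0.4533.
So p ≥ 0.10.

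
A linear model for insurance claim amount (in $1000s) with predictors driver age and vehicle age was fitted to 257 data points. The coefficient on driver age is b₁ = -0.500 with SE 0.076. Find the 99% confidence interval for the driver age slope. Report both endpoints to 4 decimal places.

df = n − k − 1 = 257 − 2 − 1 = 254.
t* = t_{0.005, 254} = 2.595323.
Margin = t* × SE = 2.595323 × 0.076 = 0.197245.
CI: -0.500 ± 0.197245 → (-0.6972, -0.3028).
With 99% confidence, each one-unit increase in driver age is associated with a change of between -0.6972 and -0.3028 $1000s in insurance claim amount, holding the other predictors fixed.

(-0.6972, -0.3028)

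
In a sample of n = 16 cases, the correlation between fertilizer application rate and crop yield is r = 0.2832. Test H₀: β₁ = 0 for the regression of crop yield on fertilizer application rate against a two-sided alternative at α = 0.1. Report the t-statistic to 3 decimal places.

t = r·√(n − 2)/√(1 − r²) = 0.2832·√14/√0.919798 = 1.105.
df = n − 2 = 14.
Two-sided p ≈ 0.2878, which is ≥ 0.1, so fail to reject H₀.
The data do not give significant evidence of a linear association between fertilizer application rate and crop yield.

t = 1.105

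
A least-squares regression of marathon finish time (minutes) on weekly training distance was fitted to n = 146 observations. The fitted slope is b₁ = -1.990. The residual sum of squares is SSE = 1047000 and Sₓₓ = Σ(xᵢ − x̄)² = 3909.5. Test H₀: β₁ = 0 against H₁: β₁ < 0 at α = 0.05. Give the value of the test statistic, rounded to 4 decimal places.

t = -1.4592

MSE = SSE/(n − 2) = 1047000/144 = 7270.83.
SE(b₁) = √(MSE/Sₓₓ) = √(7270.83/3909.5) = 1.36374.
t = -1.990 / 1.36374 = -1.4592.
df = n − 2 = 144.
One-sided p ≈ 0.0733, which is ≥ 0.05, so fail to reject H₀.
The data do not give significant evidence that the true slope on weekly training distance is negative.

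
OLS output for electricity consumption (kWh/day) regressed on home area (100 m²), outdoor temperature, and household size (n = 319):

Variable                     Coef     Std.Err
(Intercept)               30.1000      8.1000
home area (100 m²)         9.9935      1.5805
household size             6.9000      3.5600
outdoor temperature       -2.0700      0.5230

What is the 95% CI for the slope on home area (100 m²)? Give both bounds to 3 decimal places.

(6.884, 13.103)

Read off: b = 9.9935, SE = 1.5805 for home area (100 m²).
df = n − k − 1 = 319 − 3 − 1 = 315.
t* = t_{0.025, 315} = 1.967524.
Margin = t* × SE = 1.967524 × 1.5805 = 3.10967.
CI: 9.9935 ± 3.10967 → (6.884, 13.103).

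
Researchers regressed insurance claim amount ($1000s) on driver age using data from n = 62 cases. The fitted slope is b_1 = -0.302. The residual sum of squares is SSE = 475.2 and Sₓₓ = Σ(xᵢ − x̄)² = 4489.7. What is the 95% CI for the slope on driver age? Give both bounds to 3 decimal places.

(-0.386, -0.218)

MSE = SSE/(n − 2) = 475.2/60 = 7.92.
SE(b_1) = √(MSE/Sₓₓ) = √(7.92/4489.7) = 0.0420004.
df = n − 2 = 60.
t* = t_{0.025, 60} = 2.000298.
Margin = t* × SE = 2.000298 × 0.0420004 = 0.08401.
CI: -0.302 ± 0.08401 → (-0.386, -0.218).
With 95% confidence, each one-unit increase in driver age is associated with a change of between -0.386 and -0.218 $1000s in insurance claim amount.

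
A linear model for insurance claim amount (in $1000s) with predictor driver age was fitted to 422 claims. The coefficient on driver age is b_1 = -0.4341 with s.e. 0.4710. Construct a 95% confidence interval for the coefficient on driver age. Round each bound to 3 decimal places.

df = n − 2 = 422 − 2 = 420.
t* = t_{0.025, 420} = 1.965628.
Margin = t* × SE = 1.965628 × 0.4710 = 0.92581.
CI: -0.4341 ± 0.92581 → (-1.360, 0.492).
With 95% confidence, each one-unit increase in driver age is associated with a change of between -1.360 and 0.492 $1000s in insurance claim amount.

(-1.360, 0.492)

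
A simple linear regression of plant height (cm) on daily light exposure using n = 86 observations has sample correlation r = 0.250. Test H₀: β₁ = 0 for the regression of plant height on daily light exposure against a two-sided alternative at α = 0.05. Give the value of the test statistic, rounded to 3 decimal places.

t = r·√(n − 2)/√(1 − r²) = 0.250·√84/√0.9375 = 2.366.
df = n − 2 = 84.
Two-sided p ≈ 0.0203, which is < 0.05, so reject H₀.
There is evidence of a linear association between daily light exposure and plant height.

t = 2.366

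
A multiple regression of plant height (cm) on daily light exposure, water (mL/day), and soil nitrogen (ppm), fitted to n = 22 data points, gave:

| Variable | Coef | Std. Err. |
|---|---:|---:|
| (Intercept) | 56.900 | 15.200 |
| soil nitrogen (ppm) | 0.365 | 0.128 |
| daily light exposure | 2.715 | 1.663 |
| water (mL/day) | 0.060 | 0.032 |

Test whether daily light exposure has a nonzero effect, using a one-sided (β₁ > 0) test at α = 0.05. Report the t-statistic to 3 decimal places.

Read off: b = 2.715, SE = 1.663 for daily light exposure.
H₀: β₁ = 0 vs H₁: β₁ > 0.
t = 2.715 / 1.663 = 1.633.
df = n − k − 1 = 22 − 3 − 1 = 18.
One-sided p ≈ 0.0600, which is ≥ 0.05, so fail to reject H₀.
The data do not give significant evidence that the true slope on daily light exposure is positive, holding the other predictors fixed.

t = 1.633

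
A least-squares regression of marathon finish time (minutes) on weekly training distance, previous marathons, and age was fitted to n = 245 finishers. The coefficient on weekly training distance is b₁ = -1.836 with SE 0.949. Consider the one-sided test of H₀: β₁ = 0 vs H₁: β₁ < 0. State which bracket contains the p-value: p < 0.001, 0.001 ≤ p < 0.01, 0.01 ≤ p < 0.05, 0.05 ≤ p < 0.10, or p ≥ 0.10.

t = -1.836 / 0.949 = -1.935.
df = n − k − 1 = 245 − 3 − 1 = 241.
One-sided p = P(T_{241} < t) ≈ 0.0271.
So 0.01 ≤ p < 0.05.

0.01 ≤ p < 0.05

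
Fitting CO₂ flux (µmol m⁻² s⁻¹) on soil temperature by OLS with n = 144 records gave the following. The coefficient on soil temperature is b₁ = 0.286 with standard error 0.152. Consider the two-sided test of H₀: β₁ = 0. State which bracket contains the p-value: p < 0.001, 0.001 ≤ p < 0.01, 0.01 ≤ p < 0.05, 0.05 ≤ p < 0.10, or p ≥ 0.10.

t = 0.286 / 0.152 = 1.882.
df = n − 2 = 144 − 2 = 142.
Two-sided p = 2·P(T_{142} > |t|) ≈ 0.0619.
So 0.05 ≤ p < 0.10.

0.05 ≤ p < 0.10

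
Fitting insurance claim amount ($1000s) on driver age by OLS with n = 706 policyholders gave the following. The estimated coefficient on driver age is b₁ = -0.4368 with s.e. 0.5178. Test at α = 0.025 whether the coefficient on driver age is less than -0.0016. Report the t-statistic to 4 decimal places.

t = -0.8405

H₀: β₁ = -0.0016 vs H₁: β₁ < -0.0016.
t = (b₁ − β₁⁰)/SE = (-0.4368 − (-0.0016)) / 0.5178 = -0.8405.
df = n − 2 = 706 − 2 = 704.
One-sided p ≈ 0.2005, which is ≥ 0.025, so fail to reject H₀.
The data do not give significant evidence that the true slope on driver age is below -0.0016 $1000s per unit.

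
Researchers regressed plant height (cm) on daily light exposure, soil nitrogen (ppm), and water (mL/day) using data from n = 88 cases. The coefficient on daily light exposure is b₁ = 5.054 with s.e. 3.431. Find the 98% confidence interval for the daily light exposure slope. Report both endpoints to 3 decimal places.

(-3.083, 13.191)

df = n − k − 1 = 88 − 3 − 1 = 84.
t* = t_{0.01, 84} = 2.371564.
Margin = t* × SE = 2.371564 × 3.431 = 8.13684.
CI: 5.054 ± 8.13684 → (-3.083, 13.191).
With 98% confidence, each one-unit increase in daily light exposure is associated with a change of between -3.083 and 13.191 cm in plant height, holding the other predictors fixed.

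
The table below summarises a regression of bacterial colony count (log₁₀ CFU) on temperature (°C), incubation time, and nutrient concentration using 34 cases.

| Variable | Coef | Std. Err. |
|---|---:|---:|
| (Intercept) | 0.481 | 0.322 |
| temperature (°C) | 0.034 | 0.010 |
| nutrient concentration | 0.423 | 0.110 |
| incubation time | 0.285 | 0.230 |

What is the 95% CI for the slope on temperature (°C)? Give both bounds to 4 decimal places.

(0.0136, 0.0544)

Read off: b = 0.034, SE = 0.010 for temperature (°C).
df = n − k − 1 = 34 − 3 − 1 = 30.
t* = t_{0.025, 30} = 2.042272.
Margin = t* × SE = 2.042272 × 0.010 = 0.020423.
CI: 0.034 ± 0.020423 → (0.0136, 0.0544).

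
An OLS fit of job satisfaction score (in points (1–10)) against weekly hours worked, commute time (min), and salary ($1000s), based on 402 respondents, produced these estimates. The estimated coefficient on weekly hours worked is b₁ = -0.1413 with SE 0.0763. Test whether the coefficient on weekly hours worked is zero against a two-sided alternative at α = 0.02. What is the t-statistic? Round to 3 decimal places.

t = -1.852

H₀: β₁ = 0 vs H₁: β₁ ≠ 0.
t = (b₁ − β₁⁰)/SE = -0.1413 / 0.0763 = -1.852.
df = n − k − 1 = 402 − 3 − 1 = 398.
Two-sided p ≈ 0.0648, which is ≥ 0.02, so fail to reject H₀.
The data do not give significant evidence of an association between weekly hours worked and job satisfaction score, after adjusting for the other predictors.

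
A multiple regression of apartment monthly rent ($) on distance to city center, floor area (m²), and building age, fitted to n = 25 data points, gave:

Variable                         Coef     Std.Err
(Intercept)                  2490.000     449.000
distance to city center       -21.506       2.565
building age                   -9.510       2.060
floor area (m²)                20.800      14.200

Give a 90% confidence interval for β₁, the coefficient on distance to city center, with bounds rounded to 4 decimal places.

Read off: b = -21.506, SE = 2.565 for distance to city center.
df = n − k − 1 = 25 − 3 − 1 = 21.
t* = t_{0.05, 21} = 1.720743.
Margin = t* × SE = 1.720743 × 2.565 = 4.413706.
CI: -21.506 ± 4.413706 → (-25.9197, -17.0923).

(-25.9197, -17.0923)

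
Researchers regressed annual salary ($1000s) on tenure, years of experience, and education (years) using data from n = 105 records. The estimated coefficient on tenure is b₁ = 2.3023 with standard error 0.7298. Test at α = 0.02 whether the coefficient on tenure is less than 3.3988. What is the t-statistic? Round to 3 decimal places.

t = -1.502

H₀: β₁ = 3.3988 vs H₁: β₁ < 3.3988.
t = (b₁ − β₁⁰)/SE = (2.3023 − 3.3988) / 0.7298 = -1.502.
df = n − k − 1 = 105 − 3 − 1 = 101.
One-sided p ≈ 0.0680, which is ≥ 0.02, so fail to reject H₀.
The data do not give significant evidence that the true slope on tenure is below 3.3988 $1000s per unit, holding the other predictors fixed.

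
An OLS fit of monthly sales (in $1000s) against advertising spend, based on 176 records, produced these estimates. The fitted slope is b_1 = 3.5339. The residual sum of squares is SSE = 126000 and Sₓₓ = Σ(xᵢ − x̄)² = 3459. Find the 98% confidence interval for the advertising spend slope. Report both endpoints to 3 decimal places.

(2.460, 4.608)

MSE = SSE/(n − 2) = 126000/174 = 724.138.
SE(b_1) = √(MSE/Sₓₓ) = √(724.138/3459) = 0.457547.
df = n − 2 = 174.
t* = t_{0.01, 174} = 2.34797.
Margin = t* × SE = 2.34797 × 0.457547 = 1.07431.
CI: 3.5339 ± 1.07431 → (2.460, 4.608).
With 98% confidence, each one-unit increase in advertising spend is associated with a change of between 2.460 and 4.608 $1000s in monthly sales.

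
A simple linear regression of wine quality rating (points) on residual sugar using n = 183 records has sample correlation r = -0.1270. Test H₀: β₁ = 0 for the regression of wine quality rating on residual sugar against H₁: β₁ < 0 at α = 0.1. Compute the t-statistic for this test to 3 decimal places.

t = r·√(n − 2)/√(1 − r²) = -0.1270·√181/√0.983871 = -1.723.
df = n − 2 = 181.
One-sided p ≈ 0.0433, which is < 0.1, so reject H₀.
There is evidence of a linear association between residual sugar and wine quality rating.

t = -1.723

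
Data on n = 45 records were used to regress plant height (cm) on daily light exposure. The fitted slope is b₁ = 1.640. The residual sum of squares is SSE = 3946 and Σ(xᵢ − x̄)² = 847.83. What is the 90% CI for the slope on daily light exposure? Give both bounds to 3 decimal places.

MSE = SSE/(n − 2) = 3946/43 = 91.7674.
SE(b₁) = √(MSE/Sₓₓ) = √(91.7674/847.83) = 0.328995.
df = n − 2 = 43.
t* = t_{0.05, 43} = 1.681071.
Margin = t* × SE = 1.681071 × 0.328995 = 0.55306.
CI: 1.640 ± 0.55306 → (1.087, 2.193).
With 90% confidence, each one-unit increase in daily light exposure is associated with a change of between 1.087 and 2.193 cm in plant height.

(1.087, 2.193)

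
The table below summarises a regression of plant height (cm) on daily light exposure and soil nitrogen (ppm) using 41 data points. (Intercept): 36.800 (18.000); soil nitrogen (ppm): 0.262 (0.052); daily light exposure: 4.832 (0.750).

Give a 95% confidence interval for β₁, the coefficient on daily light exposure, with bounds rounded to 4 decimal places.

Read off: b = 4.832, SE = 0.750 for daily light exposure.
df = n − k − 1 = 41 − 2 − 1 = 38.
t* = t_{0.025, 38} = 2.024394.
Margin = t* × SE = 2.024394 × 0.750 = 1.518296.
CI: 4.832 ± 1.518296 → (3.3137, 6.3503).

(3.3137, 6.3503)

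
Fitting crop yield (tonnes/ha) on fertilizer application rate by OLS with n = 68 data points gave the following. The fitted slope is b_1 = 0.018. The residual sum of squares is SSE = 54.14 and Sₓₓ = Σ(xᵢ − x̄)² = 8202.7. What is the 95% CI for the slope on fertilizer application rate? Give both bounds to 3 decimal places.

MSE = SSE/(n − 2) = 54.14/66 = 0.820303.
SE(b_1) = √(MSE/Sₓₓ) = √(0.820303/8202.7) = 0.0100002.
df = n − 2 = 66.
t* = t_{0.025, 66} = 1.996564.
Margin = t* × SE = 1.996564 × 0.0100002 = 0.01997.
CI: 0.018 ± 0.01997 → (-0.002, 0.038).
With 95% confidence, each one-unit increase in fertilizer application rate is associated with a change of between -0.002 and 0.038 tonnes/ha in crop yield.

(-0.002, 0.038)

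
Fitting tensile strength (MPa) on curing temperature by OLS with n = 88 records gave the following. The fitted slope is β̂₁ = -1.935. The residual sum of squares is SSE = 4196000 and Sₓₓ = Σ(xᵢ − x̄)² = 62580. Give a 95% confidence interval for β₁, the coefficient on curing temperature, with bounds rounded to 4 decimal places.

MSE = SSE/(n − 2) = 4196000/86 = 48790.7.
SE(β̂₁) = √(MSE/Sₓₓ) = √(48790.7/62580) = 0.88298.
df = n − 2 = 86.
t* = t_{0.025, 86} = 1.987934.
Margin = t* × SE = 1.987934 × 0.88298 = 1.755306.
CI: -1.935 ± 1.755306 → (-3.6903, -0.1797).
With 95% confidence, each one-unit increase in curing temperature is associated with a change of between -3.6903 and -0.1797 MPa in tensile strength.

(-3.6903, -0.1797)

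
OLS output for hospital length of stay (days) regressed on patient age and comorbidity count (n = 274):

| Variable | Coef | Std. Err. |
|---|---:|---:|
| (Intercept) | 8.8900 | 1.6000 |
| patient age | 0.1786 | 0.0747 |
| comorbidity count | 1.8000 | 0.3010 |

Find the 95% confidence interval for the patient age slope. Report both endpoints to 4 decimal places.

Read off: b = 0.1786, SE = 0.0747 for patient age.
df = n − k − 1 = 274 − 2 − 1 = 271.
t* = t_{0.025, 271} = 1.968756.
Margin = t* × SE = 1.968756 × 0.0747 = 0.147066.
CI: 0.1786 ± 0.147066 → (0.0315, 0.3257).

(0.0315, 0.3257)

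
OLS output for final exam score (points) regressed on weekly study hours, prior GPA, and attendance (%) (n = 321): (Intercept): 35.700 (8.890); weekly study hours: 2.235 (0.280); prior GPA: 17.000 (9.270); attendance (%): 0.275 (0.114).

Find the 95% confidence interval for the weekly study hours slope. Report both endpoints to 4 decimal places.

Read off: b = 2.235, SE = 0.280 for weekly study hours.
df = n − k − 1 = 321 − 3 − 1 = 317.
t* = t_{0.025, 317} = 1.967476.
Margin = t* × SE = 1.967476 × 0.280 = 0.550893.
CI: 2.235 ± 0.550893 → (1.6841, 2.7859).

(1.6841, 2.7859)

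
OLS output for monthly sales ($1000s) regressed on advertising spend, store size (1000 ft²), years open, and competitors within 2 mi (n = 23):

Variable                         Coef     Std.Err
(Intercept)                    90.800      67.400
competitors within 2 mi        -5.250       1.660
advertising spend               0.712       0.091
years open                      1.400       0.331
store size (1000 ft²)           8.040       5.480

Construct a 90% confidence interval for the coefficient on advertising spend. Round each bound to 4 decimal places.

Read off: b = 0.712, SE = 0.091 for advertising spend.
df = n − k − 1 = 23 − 4 − 1 = 18.
t* = t_{0.05, 18} = 1.734064.
Margin = t* × SE = 1.734064 × 0.091 = 0.157800.
CI: 0.712 ± 0.157800 → (0.5542, 0.8698).

(0.5542, 0.8698)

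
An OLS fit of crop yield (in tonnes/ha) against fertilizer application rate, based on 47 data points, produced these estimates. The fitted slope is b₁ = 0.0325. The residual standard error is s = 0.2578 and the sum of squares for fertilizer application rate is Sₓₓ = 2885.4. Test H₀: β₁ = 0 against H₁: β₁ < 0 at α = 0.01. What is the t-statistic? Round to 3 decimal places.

t = 6.772

SE(b₁) = s/√Sₓₓ = 0.2578/√2885.4 = 0.00479932.
t = 0.0325 / 0.00479932 = 6.772.
df = n − 2 = 45.
One-sided p ≈ 1.0000, which is ≥ 0.01, so fail to reject H₀.
The data do not give significant evidence that the true slope on fertilizer application rate is negative.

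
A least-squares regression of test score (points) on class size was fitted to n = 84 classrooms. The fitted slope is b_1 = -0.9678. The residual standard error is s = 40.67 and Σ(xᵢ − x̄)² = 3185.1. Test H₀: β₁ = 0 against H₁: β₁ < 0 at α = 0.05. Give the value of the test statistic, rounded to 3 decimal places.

SE(b_1) = s/√Sₓₓ = 40.67/√3185.1 = 0.72063.
t = -0.9678 / 0.72063 = -1.343.
df = n − 2 = 82.
One-sided p ≈ 0.0915, which is ≥ 0.05, so fail to reject H₀.
The data do not give significant evidence that the true slope on class size is negative.

t = -1.343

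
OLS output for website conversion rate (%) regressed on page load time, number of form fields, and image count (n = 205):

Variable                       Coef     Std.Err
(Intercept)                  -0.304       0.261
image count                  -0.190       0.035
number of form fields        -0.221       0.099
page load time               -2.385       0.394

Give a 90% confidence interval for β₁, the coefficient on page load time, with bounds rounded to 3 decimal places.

Read off: b = -2.385, SE = 0.394 for page load time.
df = n − k − 1 = 205 − 3 − 1 = 201.
t* = t_{0.05, 201} = 1.65247.
Margin = t* × SE = 1.65247 × 0.394 = 0.65107.
CI: -2.385 ± 0.65107 → (-3.036, -1.734).

(-3.036, -1.734)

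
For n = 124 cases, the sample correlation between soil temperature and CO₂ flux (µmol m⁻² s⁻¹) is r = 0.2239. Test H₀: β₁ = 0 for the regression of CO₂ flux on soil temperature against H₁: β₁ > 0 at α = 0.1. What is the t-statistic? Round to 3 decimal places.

t = r·√(n − 2)/√(1 − r²) = 0.2239·√122/√0.949869 = 2.537.
df = n − 2 = 122.
One-sided p ≈ 0.0062, which is < 0.1, so reject H₀.
There is evidence of a linear association between soil temperature and CO₂ flux.

t = 2.537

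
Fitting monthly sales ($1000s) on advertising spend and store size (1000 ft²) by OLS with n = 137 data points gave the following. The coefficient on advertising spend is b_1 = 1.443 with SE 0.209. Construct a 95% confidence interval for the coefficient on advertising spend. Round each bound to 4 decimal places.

(1.0296, 1.8564)

df = n − k − 1 = 137 − 2 − 1 = 134.
t* = t_{0.025, 134} = 1.977826.
Margin = t* × SE = 1.977826 × 0.209 = 0.413366.
CI: 1.443 ± 0.413366 → (1.0296, 1.8564).
With 95% confidence, each one-unit increase in advertising spend is associated with a change of between 1.0296 and 1.8564 $1000s in monthly sales, holding the other predictors fixed.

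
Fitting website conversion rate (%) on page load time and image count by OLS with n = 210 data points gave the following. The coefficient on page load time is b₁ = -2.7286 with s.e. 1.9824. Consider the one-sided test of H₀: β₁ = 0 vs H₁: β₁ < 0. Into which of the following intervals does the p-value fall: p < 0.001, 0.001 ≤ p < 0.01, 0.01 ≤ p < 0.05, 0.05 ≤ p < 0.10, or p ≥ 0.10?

t = -2.7286 / 1.9824 = -1.376.
df = n − k − 1 = 210 − 2 − 1 = 207.
One-sided p = P(T_{207} < t) ≈ 0.0851.
So 0.05 ≤ p < 0.10.

0.05 ≤ p < 0.10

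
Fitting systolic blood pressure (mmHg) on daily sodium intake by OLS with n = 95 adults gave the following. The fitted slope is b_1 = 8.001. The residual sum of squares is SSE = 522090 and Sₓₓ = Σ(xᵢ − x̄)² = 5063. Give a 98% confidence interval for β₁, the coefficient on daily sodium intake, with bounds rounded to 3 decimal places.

(5.508, 10.494)

MSE = SSE/(n − 2) = 522090/93 = 5613.87.
SE(b_1) = √(MSE/Sₓₓ) = √(5613.87/5063) = 1.053.
df = n − 2 = 93.
t* = t_{0.01, 93} = 2.367115.
Margin = t* × SE = 2.367115 × 1.053 = 2.49257.
CI: 8.001 ± 2.49257 → (5.508, 10.494).
With 98% confidence, each one-unit increase in daily sodium intake is associated with a change of between 5.508 and 10.494 mmHg in systolic blood pressure.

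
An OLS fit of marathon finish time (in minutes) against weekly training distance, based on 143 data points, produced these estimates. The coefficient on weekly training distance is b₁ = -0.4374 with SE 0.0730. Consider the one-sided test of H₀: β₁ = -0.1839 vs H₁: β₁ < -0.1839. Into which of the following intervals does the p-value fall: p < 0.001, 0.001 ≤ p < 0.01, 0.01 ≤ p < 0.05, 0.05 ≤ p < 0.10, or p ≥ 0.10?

t = (-0.4374 − (-0.1839)) / 0.0730 = -3.473.
df = n − 2 = 143 − 2 = 141.
One-sided p = P(T_{141} < t) ≈ 0.0003.
So p < 0.001.

p < 0.001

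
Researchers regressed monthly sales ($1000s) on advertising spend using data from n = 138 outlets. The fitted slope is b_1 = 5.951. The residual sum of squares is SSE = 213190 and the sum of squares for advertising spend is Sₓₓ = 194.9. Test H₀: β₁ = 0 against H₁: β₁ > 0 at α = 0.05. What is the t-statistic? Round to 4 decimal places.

t = 2.0984

MSE = SSE/(n − 2) = 213190/136 = 1567.57.
SE(b_1) = √(MSE/Sₓₓ) = √(1567.57/194.9) = 2.83601.
t = 5.951 / 2.83601 = 2.0984.
df = n − 2 = 136.
One-sided p ≈ 0.0189, which is < 0.05, so reject H₀.
There is evidence that the true slope on advertising spend is positive.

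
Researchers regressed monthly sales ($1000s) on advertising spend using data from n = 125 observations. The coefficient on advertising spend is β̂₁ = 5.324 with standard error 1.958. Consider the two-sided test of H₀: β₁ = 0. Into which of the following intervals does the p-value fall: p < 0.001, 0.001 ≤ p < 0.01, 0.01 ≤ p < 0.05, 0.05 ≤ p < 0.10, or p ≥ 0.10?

0.001 ≤ p < 0.01

t = 5.324 / 1.958 = 2.719.
df = n − 2 = 125 − 2 = 123.
Two-sided p = 2·P(T_{123} > |t|) ≈ 0.0075.
So 0.001 ≤ p < 0.01.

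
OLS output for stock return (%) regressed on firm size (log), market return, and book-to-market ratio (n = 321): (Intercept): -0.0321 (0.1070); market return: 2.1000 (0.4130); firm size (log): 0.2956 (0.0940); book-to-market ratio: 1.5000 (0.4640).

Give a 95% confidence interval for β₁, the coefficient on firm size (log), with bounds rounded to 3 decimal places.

(0.111, 0.481)

Read off: b = 0.2956, SE = 0.0940 for firm size (log).
df = n − k − 1 = 321 − 3 − 1 = 317.
t* = t_{0.025, 317} = 1.967476.
Margin = t* × SE = 1.967476 × 0.0940 = 0.18494.
CI: 0.2956 ± 0.18494 → (0.111, 0.481).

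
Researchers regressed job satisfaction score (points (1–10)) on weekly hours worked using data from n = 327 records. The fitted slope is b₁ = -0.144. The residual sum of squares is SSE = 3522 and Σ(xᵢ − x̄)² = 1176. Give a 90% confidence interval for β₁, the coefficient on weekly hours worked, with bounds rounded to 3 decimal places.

(-0.302, 0.014)

MSE = SSE/(n − 2) = 3522/325 = 10.8369.
SE(b₁) = √(MSE/Sₓₓ) = √(10.8369/1176) = 0.0959952.
df = n − 2 = 325.
t* = t_{0.05, 325} = 1.649556.
Margin = t* × SE = 1.649556 × 0.0959952 = 0.15835.
CI: -0.144 ± 0.15835 → (-0.302, 0.014).
With 90% confidence, each one-unit increase in weekly hours worked is associated with a change of between -0.302 and 0.014 points (1–10) in job satisfaction score.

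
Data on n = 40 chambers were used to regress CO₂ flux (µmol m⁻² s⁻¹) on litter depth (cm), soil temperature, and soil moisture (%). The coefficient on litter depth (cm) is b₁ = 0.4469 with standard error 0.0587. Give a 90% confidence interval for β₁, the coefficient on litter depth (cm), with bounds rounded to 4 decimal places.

(0.3478, 0.5460)

df = n − k − 1 = 40 − 3 − 1 = 36.
t* = t_{0.05, 36} = 1.688298.
Margin = t* × SE = 1.688298 × 0.0587 = 0.099103.
CI: 0.4469 ± 0.099103 → (0.3478, 0.5460).
With 90% confidence, each one-unit increase in litter depth (cm) is associated with a change of between 0.3478 and 0.5460 µmol m⁻² s⁻¹ in CO₂ flux, holding the other predictors fixed.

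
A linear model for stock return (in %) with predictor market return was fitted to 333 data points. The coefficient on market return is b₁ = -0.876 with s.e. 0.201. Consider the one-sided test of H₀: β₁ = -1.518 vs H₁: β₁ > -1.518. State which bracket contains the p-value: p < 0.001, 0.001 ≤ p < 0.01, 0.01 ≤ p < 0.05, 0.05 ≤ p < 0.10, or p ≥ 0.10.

p < 0.001

t = (-0.876 − (-1.518)) / 0.201 = 3.194.
df = n − 2 = 333 − 2 = 331.
One-sided p = P(T_{331} > t) ≈ 0.0008.
So p < 0.001.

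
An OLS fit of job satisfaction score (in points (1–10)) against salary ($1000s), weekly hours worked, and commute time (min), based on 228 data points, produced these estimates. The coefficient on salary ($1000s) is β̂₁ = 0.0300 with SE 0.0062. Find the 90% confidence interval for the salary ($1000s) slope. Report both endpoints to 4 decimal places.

(0.0198, 0.0402)

df = n − k − 1 = 228 − 3 − 1 = 224.
t* = t_{0.05, 224} = 1.651685.
Margin = t* × SE = 1.651685 × 0.0062 = 0.010240.
CI: 0.0300 ± 0.010240 → (0.0198, 0.0402).
With 90% confidence, each one-unit increase in salary ($1000s) is associated with a change of between 0.0198 and 0.0402 points (1–10) in job satisfaction score, holding the other predictors fixed.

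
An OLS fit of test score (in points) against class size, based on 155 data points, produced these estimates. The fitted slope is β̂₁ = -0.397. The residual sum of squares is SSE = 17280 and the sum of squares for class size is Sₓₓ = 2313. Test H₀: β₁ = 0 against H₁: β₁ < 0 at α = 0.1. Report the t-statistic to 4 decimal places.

t = -1.7966

MSE = SSE/(n − 2) = 17280/153 = 112.941.
SE(β̂₁) = √(MSE/Sₓₓ) = √(112.941/2313) = 0.220973.
t = -0.397 / 0.220973 = -1.7966.
df = n − 2 = 153.
One-sided p ≈ 0.0372, which is < 0.1, so reject H₀.
There is evidence that the true slope on class size is negative.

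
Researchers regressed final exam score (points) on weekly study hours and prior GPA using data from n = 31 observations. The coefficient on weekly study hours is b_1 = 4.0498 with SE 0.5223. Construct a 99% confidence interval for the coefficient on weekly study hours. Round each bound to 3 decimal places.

(2.607, 5.493)

df = n − k − 1 = 31 − 2 − 1 = 28.
t* = t_{0.005, 28} = 2.763262.
Margin = t* × SE = 2.763262 × 0.5223 = 1.44325.
CI: 4.0498 ± 1.44325 → (2.607, 5.493).
With 99% confidence, each one-unit increase in weekly study hours is associated with a change of between 2.607 and 5.493 points in final exam score, holding the other predictors fixed.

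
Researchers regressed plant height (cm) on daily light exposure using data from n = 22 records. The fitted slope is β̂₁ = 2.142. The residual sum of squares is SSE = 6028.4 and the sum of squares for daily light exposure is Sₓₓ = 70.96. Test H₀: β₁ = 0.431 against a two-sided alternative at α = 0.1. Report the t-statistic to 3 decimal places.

t = 0.830

MSE = SSE/(n − 2) = 6028.4/20 = 301.42.
SE(β̂₁) = √(MSE/Sₓₓ) = √(301.42/70.96) = 2.06101.
t = (2.142 − 0.431) / 2.06101 = 0.830.
df = n − 2 = 20.
Two-sided p ≈ 0.4162, which is ≥ 0.1, so fail to reject H₀.
The data are consistent with a true slope of 0.431 cm per unit of daily light exposure.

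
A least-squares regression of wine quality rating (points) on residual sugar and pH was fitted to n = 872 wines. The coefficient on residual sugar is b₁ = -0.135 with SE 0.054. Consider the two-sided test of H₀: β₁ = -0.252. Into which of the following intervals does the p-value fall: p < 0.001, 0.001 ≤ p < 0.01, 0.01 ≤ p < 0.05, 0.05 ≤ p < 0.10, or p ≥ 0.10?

0.01 ≤ p < 0.05

t = (-0.135 − (-0.252)) / 0.054 = 2.167.
df = n − k − 1 = 872 − 2 − 1 = 869.
Two-sided p = 2·P(T_{869} > |t|) ≈ 0.0305.
So 0.01 ≤ p < 0.05.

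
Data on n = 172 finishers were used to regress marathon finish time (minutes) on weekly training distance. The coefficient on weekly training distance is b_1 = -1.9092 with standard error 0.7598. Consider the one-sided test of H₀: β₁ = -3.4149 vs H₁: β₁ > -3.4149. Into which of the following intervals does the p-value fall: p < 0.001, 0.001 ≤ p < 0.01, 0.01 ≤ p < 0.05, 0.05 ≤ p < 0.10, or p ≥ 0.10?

0.01 ≤ p < 0.05

t = (-1.9092 − (-3.4149)) / 0.7598 = 1.982.
df = n − 2 = 172 − 2 = 170.
One-sided p = P(T_{170} > t) ≈ 0.0246.
So 0.01 ≤ p < 0.05.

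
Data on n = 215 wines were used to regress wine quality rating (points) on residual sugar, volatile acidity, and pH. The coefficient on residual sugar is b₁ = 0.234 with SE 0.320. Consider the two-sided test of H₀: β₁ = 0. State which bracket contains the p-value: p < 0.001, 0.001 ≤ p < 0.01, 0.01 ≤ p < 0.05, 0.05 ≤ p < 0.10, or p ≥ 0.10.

t = 0.234 / 0.320 = 0.731.
df = n − k − 1 = 215 − 3 − 1 = 211.
Two-sided p = 2·P(T_{211} > |t|) ≈ 0.4654.
So p ≥ 0.10.

p ≥ 0.10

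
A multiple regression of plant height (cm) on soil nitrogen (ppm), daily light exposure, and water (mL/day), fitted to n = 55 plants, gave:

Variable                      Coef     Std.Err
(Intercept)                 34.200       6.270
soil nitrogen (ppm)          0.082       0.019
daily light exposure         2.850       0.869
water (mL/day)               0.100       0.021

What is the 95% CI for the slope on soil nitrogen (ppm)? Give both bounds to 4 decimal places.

Read off: b = 0.082, SE = 0.019 for soil nitrogen (ppm).
df = n − k − 1 = 55 − 3 − 1 = 51.
t* = t_{0.025, 51} = 2.007584.
Margin = t* × SE = 2.007584 × 0.019 = 0.038144.
CI: 0.082 ± 0.038144 → (0.0439, 0.1201).

(0.0439, 0.1201)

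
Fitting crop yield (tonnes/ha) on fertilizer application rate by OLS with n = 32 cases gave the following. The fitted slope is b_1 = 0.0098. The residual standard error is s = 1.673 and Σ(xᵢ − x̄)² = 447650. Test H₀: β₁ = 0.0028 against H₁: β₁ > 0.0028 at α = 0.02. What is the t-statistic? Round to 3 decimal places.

SE(b_1) = s/√Sₓₓ = 1.673/√447650 = 0.0025005.
t = (0.0098 − 0.0028) / 0.0025005 = 2.799.
df = n − 2 = 30.
One-sided p ≈ 0.0044, which is < 0.02, so reject H₀.
There is evidence that the true slope on fertilizer application rate exceeds 0.0028 tonnes/ha per unit.

t = 2.799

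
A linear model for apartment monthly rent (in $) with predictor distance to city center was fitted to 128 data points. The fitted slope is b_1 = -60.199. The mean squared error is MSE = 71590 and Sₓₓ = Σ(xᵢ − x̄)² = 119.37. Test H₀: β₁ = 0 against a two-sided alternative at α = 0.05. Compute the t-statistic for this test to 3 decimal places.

t = -2.458

SE(b_1) = √(MSE/Sₓₓ) = √(71590/119.37) = 24.4894.
t = -60.199 / 24.4894 = -2.458.
df = n − 2 = 126.
Two-sided p ≈ 0.0153, which is < 0.05, so reject H₀.
There is evidence that distance to city center is associated with apartment monthly rent.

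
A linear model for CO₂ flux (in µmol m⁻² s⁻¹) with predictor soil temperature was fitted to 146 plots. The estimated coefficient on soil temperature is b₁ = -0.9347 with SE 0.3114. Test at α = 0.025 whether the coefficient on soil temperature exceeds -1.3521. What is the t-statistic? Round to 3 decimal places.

H₀: β₁ = -1.3521 vs H₁: β₁ > -1.3521.
t = (b₁ − β₁⁰)/SE = (-0.9347 − (-1.3521)) / 0.3114 = 1.340.
df = n − 2 = 146 − 2 = 144.
One-sided p ≈ 0.0911, which is ≥ 0.025, so fail to reject H₀.
The data do not give significant evidence that the true slope on soil temperature exceeds -1.3521 µmol m⁻² s⁻¹ per unit.

t = 1.340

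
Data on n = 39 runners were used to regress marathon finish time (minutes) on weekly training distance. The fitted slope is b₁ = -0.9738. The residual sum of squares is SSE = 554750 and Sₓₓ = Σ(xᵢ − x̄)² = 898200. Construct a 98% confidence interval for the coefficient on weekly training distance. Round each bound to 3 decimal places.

(-1.288, -0.660)

MSE = SSE/(n − 2) = 554750/37 = 14993.2.
SE(b₁) = √(MSE/Sₓₓ) = √(14993.2/898200) = 0.1292.
df = n − 2 = 37.
t* = t_{0.01, 37} = 2.431447.
Margin = t* × SE = 2.431447 × 0.1292 = 0.31414.
CI: -0.9738 ± 0.31414 → (-1.288, -0.660).
With 98% confidence, each one-unit increase in weekly training distance is associated with a change of between -1.288 and -0.660 minutes in marathon finish time.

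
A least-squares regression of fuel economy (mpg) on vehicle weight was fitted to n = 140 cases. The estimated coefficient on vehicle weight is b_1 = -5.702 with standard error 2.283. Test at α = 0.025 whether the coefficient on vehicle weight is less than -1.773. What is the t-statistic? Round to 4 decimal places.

t = -1.7210

H₀: β₁ = -1.773 vs H₁: β₁ < -1.773.
t = (b_1 − β₁⁰)/SE = (-5.702 − (-1.773)) / 2.283 = -1.7210.
df = n − 2 = 140 − 2 = 138.
One-sided p ≈ 0.0437, which is ≥ 0.025, so fail to reject H₀.
The data do not give significant evidence that the true slope on vehicle weight is below -1.773 mpg per unit.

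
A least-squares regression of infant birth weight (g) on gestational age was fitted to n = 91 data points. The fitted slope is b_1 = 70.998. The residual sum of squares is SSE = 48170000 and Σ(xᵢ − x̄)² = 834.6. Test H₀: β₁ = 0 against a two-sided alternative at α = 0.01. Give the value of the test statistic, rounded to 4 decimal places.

t = 2.7880

MSE = SSE/(n − 2) = 48170000/89 = 541236.
SE(b_1) = √(MSE/Sₓₓ) = √(541236/834.6) = 25.4656.
t = 70.998 / 25.4656 = 2.7880.
df = n − 2 = 89.
Two-sided p ≈ 0.0065, which is < 0.01, so reject H₀.
There is evidence that gestational age is associated with infant birth weight.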